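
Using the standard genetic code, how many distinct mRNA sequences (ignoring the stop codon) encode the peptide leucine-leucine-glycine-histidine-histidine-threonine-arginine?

13824

Leu: 6 codons.
Leu: 6 codons.
Gly: 4 codons.
His: 2 codons.
His: 2 codons.
Thr: 4 codons.
Arg: 6 codons.
6 × 6 × 4 × 2 × 2 × 4 × 6 = 13824.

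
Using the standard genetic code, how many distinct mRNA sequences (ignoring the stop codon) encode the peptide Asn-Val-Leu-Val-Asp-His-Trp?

768

Asn: 2 codons.
Val: 4 codons.
Leu: 6 codons.
Val: 4 codons.
Asp: 2 codons.
His: 2 codons.
Trp: 1 codon.
2 × 4 × 6 × 4 × 2 × 2 × 1 = 768.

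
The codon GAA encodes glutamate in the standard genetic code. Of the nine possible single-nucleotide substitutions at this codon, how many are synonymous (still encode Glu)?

Position 1: none → 0 synonymous.
Position 2: none → 0 synonymous.
Position 3: GAG → 1 synonymous.
Total: 0 + 0 + 1 = 1.

1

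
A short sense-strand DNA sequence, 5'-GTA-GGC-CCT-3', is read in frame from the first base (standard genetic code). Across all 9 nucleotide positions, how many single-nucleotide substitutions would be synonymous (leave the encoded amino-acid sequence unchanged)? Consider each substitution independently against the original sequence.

9

Codon 1 (GTA, Val): 3 synonymous substitutions.
Codon 2 (GGC, Gly): 3 synonymous substitutions.
Codon 3 (CCT, Pro): 3 synonymous substitutions.
Total: 3 + 3 + 3 = 9.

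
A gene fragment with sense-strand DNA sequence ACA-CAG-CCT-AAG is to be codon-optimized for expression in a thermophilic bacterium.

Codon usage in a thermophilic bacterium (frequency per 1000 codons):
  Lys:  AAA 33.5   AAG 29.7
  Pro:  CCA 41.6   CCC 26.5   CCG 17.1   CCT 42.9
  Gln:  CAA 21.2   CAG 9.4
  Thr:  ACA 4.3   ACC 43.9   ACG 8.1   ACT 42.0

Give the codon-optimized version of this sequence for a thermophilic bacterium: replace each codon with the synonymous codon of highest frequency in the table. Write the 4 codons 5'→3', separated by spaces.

Codon 1 (Thr): best is ACC at 43.9.
Codon 2 (Gln): best is CAA at 21.2.
Codon 3 (Pro): best is CCT at 42.9.
Codon 4 (Lys): best is AAA at 33.5.

ACC CAA CCT AAA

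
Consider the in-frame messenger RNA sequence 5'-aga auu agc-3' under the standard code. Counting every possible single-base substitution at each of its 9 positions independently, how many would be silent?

Codon 1 (AGA, Arg): 2 synonymous substitutions.
Codon 2 (AUU, Ile): 2 synonymous substitutions.
Codon 3 (AGC, Ser): 1 synonymous substitution.
Total: 2 + 2 + 1 = 5.

5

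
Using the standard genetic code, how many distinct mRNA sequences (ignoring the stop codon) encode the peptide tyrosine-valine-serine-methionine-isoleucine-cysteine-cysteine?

576

Tyr: 2 codons.
Val: 4 codons.
Ser: 6 codons.
Met: 1 codon.
Ile: 3 codons.
Cys: 2 codons.
Cys: 2 codons.
2 × 4 × 6 × 1 × 3 × 2 × 2 = 576.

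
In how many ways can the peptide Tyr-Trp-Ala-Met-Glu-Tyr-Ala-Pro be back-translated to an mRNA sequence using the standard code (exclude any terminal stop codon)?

512

Tyr: 2 codons.
Trp: 1 codon.
Ala: 4 codons.
Met: 1 codon.
Glu: 2 codons.
Tyr: 2 codons.
Ala: 4 codons.
Pro: 4 codons.
2 × 1 × 4 × 1 × 2 × 2 × 4 × 4 = 512.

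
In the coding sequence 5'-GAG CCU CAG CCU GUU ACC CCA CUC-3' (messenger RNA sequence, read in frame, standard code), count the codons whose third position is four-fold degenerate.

6

Codon 1 GAG (Glu): third position 2-fold.
Codon 2 CCU (Pro): third position 4-fold.
Codon 3 CAG (Gln): third position 2-fold.
Codon 4 CCU (Pro): third position 4-fold.
Codon 5 GUU (Val): third position 4-fold.
Codon 6 ACC (Thr): third position 4-fold.
Codon 7 CCA (Pro): third position 4-fold.
Codon 8 CUC (Leu): third position 4-fold.
Four-fold degenerate third positions: 6.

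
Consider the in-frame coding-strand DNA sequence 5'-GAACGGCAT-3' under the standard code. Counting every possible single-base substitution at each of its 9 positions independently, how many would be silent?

Codon 1 (GAA, Glu): 1 synonymous substitution.
Codon 2 (CGG, Arg): 4 synonymous substitutions.
Codon 3 (CAT, His): 1 synonymous substitution.
Total: 1 + 4 + 1 = 6.

6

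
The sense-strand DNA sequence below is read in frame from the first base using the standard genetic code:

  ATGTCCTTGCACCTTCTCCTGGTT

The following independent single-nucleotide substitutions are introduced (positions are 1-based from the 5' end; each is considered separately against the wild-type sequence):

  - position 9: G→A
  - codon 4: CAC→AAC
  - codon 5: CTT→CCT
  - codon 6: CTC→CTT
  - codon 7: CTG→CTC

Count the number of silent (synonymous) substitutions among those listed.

3

Codon 3: TTG (Leu) → TTA (Leu) — synonymous.
Codon 4: CAC (His) → AAC (Asn) — missense.
Codon 5: CTT (Leu) → CCT (Pro) — missense.
Codon 6: CTC (Leu) → CTT (Leu) — synonymous.
Codon 7: CTG (Leu) → CTC (Leu) — synonymous.
Synonymous: 3 of 5.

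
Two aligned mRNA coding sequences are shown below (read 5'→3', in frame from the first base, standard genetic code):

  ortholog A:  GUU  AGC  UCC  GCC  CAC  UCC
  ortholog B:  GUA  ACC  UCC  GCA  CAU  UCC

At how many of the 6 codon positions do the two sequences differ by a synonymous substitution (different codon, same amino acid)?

Codon 1: GUU Val / GUA Val — synonymous.
Codon 2: AGC Ser / ACC Thr — nonsynonymous.
Codon 3: UCC Ser / UCC Ser — identical.
Codon 4: GCC Ala / GCA Ala — synonymous.
Codon 5: CAC His / CAU His — synonymous.
Codon 6: UCC Ser / UCC Ser — identical.
Synonymous differences: 3.

3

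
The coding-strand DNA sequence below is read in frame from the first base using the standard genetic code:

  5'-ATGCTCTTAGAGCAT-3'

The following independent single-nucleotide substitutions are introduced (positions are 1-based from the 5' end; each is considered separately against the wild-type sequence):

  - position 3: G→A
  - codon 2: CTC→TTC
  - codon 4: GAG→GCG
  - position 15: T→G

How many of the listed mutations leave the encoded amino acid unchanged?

0

Codon 1: ATG (Met) → ATA (Ile) — missense.
Codon 2: CTC (Leu) → TTC (Phe) — missense.
Codon 4: GAG (Glu) → GCG (Ala) — missense.
Codon 5: CAT (His) → CAG (Gln) — missense.
Synonymous: 0 of 4.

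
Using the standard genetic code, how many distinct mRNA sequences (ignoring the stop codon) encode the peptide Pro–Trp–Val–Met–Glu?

Pro: 4 codons.
Trp: 1 codon.
Val: 4 codons.
Met: 1 codon.
Glu: 2 codons.
4 × 1 × 4 × 1 × 2 = 32.

32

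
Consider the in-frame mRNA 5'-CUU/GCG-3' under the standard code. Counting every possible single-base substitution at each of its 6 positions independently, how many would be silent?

6

Codon 1 (CUU, Leu): 3 synonymous substitutions.
Codon 2 (GCG, Ala): 3 synonymous substitutions.
Total: 3 + 3 = 6.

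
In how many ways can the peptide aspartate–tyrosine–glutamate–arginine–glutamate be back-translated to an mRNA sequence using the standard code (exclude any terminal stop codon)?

96

Asp: 2 codons.
Tyr: 2 codons.
Glu: 2 codons.
Arg: 6 codons.
Glu: 2 codons.
2 × 2 × 2 × 6 × 2 = 96.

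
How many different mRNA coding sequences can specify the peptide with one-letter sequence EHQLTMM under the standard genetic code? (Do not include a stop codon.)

Glu: 2 codons.
His: 2 codons.
Gln: 2 codons.
Leu: 6 codons.
Thr: 4 codons.
Met: 1 codon.
Met: 1 codon.
2 × 2 × 2 × 6 × 4 × 1 × 1 = 192.

192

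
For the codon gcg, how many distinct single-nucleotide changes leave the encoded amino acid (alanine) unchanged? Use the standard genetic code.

3

Position 1: none → 0 synonymous.
Position 2: none → 0 synonymous.
Position 3: GCU, GCC, GCA → 3 synonymous.
Total: 0 + 0 + 3 = 3.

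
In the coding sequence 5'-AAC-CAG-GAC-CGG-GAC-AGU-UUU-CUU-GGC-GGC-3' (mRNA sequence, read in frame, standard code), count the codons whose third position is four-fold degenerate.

4

Codon 1 AAC (Asn): third position 2-fold.
Codon 2 CAG (Gln): third position 2-fold.
Codon 3 GAC (Asp): third position 2-fold.
Codon 4 CGG (Arg): third position 4-fold.
Codon 5 GAC (Asp): third position 2-fold.
Codon 6 AGU (Ser): third position 2-fold.
Codon 7 UUU (Phe): third position 2-fold.
Codon 8 CUU (Leu): third position 4-fold.
Codon 9 GGC (Gly): third position 4-fold.
Codon 10 GGC (Gly): third position 4-fold.
Four-fold degenerate third positions: 4.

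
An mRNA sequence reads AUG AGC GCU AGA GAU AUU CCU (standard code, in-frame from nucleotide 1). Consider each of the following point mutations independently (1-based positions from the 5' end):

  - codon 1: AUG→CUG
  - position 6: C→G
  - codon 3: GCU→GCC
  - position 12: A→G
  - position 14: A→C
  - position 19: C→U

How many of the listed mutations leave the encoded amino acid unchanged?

2

Codon 1: AUG (Met) → CUG (Leu) — missense.
Codon 2: AGC (Ser) → AGG (Arg) — missense.
Codon 3: GCU (Ala) → GCC (Ala) — synonymous.
Codon 4: AGA (Arg) → AGG (Arg) — synonymous.
Codon 5: GAU (Asp) → GCU (Ala) — missense.
Codon 7: CCU (Pro) → UCU (Ser) — missense.
Synonymous: 2 of 6.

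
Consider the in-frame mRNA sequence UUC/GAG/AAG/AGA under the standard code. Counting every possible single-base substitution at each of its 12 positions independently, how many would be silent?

5

Codon 1 (UUC, Phe): 1 synonymous substitution.
Codon 2 (GAG, Glu): 1 synonymous substitution.
Codon 3 (AAG, Lys): 1 synonymous substitution.
Codon 4 (AGA, Arg): 2 synonymous substitutions.
Total: 1 + 1 + 1 + 2 = 5.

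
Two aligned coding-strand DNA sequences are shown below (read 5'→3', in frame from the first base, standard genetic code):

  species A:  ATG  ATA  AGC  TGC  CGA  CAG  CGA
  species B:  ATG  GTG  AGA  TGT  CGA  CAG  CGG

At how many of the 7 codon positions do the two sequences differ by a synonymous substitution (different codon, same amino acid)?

2

Codon 1: ATG Met / ATG Met — identical.
Codon 2: ATA Ile / GTG Val — nonsynonymous.
Codon 3: AGC Ser / AGA Arg — nonsynonymous.
Codon 4: TGC Cys / TGT Cys — synonymous.
Codon 5: CGA Arg / CGA Arg — identical.
Codon 6: CAG Gln / CAG Gln — identical.
Codon 7: CGA Arg / CGG Arg — synonymous.
Synonymous differences: 2.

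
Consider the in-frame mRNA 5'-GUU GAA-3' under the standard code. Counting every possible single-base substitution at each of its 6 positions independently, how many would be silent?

4

Codon 1 (GUU, Val): 3 synonymous substitutions.
Codon 2 (GAA, Glu): 1 synonymous substitution.
Total: 3 + 1 = 4.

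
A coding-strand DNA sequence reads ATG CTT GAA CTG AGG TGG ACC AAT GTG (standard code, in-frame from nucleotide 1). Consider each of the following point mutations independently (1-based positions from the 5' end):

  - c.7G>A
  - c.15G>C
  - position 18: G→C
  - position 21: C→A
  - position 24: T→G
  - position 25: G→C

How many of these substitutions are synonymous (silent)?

1

Codon 3: GAA (Glu) → AAA (Lys) — missense.
Codon 5: AGG (Arg) → AGC (Ser) — missense.
Codon 6: TGG (Trp) → TGC (Cys) — missense.
Codon 7: ACC (Thr) → ACA (Thr) — synonymous.
Codon 8: AAT (Asn) → AAG (Lys) — missense.
Codon 9: GTG (Val) → CTG (Leu) — missense.
Synonymous: 1 of 6.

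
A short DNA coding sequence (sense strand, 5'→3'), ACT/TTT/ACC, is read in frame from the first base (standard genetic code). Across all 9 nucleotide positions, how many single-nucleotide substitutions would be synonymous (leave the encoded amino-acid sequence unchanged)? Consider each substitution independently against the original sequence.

Codon 1 (ACT, Thr): 3 synonymous substitutions.
Codon 2 (TTT, Phe): 1 synonymous substitution.
Codon 3 (ACC, Thr): 3 synonymous substitutions.
Total: 3 + 1 + 3 = 7.

7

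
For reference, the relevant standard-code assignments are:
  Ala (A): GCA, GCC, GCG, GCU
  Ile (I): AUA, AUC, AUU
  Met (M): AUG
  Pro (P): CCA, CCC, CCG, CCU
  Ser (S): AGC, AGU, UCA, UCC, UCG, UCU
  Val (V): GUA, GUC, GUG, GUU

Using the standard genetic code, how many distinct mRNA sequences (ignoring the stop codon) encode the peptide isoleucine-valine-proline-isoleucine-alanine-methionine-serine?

3456

Ile: 3 codons.
Val: 4 codons.
Pro: 4 codons.
Ile: 3 codons.
Ala: 4 codons.
Met: 1 codon.
Ser: 6 codons.
3 × 4 × 4 × 3 × 4 × 1 × 6 = 3456.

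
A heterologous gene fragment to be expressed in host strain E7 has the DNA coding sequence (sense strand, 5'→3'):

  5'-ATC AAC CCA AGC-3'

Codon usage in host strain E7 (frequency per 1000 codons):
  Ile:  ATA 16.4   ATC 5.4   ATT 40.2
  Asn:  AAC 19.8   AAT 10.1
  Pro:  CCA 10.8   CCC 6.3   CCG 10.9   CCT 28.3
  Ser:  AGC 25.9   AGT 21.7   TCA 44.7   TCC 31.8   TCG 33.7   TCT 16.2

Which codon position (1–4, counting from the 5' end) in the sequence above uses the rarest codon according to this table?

Codon 1 ATC (Ile): 5.4 per 1000.
Codon 2 AAC (Asn): 19.8 per 1000.
Codon 3 CCA (Pro): 10.8 per 1000.
Codon 4 AGC (Ser): 25.9 per 1000.
Lowest frequency is 5.4 at codon 1.

1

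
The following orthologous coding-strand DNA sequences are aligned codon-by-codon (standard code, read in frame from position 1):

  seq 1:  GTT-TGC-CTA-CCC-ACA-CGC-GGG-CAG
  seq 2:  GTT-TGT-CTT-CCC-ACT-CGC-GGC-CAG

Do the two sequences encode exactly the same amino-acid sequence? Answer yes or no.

yes

Codon 1: GTT Val / GTT Val — identical.
Codon 2: TGC Cys / TGT Cys — synonymous.
Codon 3: CTA Leu / CTT Leu — synonymous.
Codon 4: CCC Pro / CCC Pro — identical.
Codon 5: ACA Thr / ACT Thr — synonymous.
Codon 6: CGC Arg / CGC Arg — identical.
Codon 7: GGG Gly / GGC Gly — synonymous.
Codon 8: CAG Gln / CAG Gln — identical.
Nonsynonymous differences: 0 → same protein.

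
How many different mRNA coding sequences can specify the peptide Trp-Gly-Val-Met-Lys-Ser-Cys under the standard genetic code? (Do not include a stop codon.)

384

Trp: 1 codon.
Gly: 4 codons.
Val: 4 codons.
Met: 1 codon.
Lys: 2 codons.
Ser: 6 codons.
Cys: 2 codons.
1 × 4 × 4 × 1 × 2 × 6 × 2 = 384.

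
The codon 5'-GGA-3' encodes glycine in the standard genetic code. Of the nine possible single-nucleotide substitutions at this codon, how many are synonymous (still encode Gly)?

Position 1: none → 0 synonymous.
Position 2: none → 0 synonymous.
Position 3: GGU, GGC, GGG → 3 synonymous.
Total: 0 + 0 + 3 = 3.

3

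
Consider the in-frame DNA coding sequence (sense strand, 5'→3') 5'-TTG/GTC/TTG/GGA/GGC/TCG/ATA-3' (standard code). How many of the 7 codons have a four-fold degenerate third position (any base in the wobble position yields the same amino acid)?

Codon 1 TTG (Leu): third position 2-fold.
Codon 2 GTC (Val): third position 4-fold.
Codon 3 TTG (Leu): third position 2-fold.
Codon 4 GGA (Gly): third position 4-fold.
Codon 5 GGC (Gly): third position 4-fold.
Codon 6 TCG (Ser): third position 4-fold.
Codon 7 ATA (Ile): third position 3-fold.
Four-fold degenerate third positions: 4.

4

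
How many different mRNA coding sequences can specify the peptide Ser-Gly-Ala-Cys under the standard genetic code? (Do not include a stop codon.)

Ser: 6 codons.
Gly: 4 codons.
Ala: 4 codons.
Cys: 2 codons.
6 × 4 × 4 × 2 = 192.

192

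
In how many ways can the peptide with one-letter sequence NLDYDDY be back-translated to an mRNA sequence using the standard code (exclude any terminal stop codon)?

Asn: 2 codons.
Leu: 6 codons.
Asp: 2 codons.
Tyr: 2 codons.
Asp: 2 codons.
Asp: 2 codons.
Tyr: 2 codons.
2 × 6 × 2 × 2 × 2 × 2 × 2 = 384.

384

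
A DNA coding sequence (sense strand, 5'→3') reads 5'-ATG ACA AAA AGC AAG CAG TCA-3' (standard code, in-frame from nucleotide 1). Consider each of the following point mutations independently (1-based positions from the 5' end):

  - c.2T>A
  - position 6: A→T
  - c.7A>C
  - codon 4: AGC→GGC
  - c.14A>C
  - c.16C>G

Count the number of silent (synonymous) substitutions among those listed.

Codon 1: ATG (Met) → AAG (Lys) — missense.
Codon 2: ACA (Thr) → ACT (Thr) — synonymous.
Codon 3: AAA (Lys) → CAA (Gln) — missense.
Codon 4: AGC (Ser) → GGC (Gly) — missense.
Codon 5: AAG (Lys) → ACG (Thr) — missense.
Codon 6: CAG (Gln) → GAG (Glu) — missense.
Synonymous: 1 of 6.

1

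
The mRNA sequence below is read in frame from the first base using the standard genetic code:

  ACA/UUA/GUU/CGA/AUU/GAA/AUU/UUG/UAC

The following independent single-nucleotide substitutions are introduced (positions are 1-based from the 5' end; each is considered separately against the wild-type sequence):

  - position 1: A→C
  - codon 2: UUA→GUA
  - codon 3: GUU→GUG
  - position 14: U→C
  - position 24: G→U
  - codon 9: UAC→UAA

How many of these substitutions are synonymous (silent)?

Codon 1: ACA (Thr) → CCA (Pro) — missense.
Codon 2: UUA (Leu) → GUA (Val) — missense.
Codon 3: GUU (Val) → GUG (Val) — synonymous.
Codon 5: AUU (Ile) → ACU (Thr) — missense.
Codon 8: UUG (Leu) → UUU (Phe) — missense.
Codon 9: UAC (Tyr) → UAA (Stop) — nonsense.
Synonymous: 1 of 6.

1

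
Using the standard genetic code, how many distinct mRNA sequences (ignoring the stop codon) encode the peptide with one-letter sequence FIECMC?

48

Phe: 2 codons.
Ile: 3 codons.
Glu: 2 codons.
Cys: 2 codons.
Met: 1 codon.
Cys: 2 codons.
2 × 3 × 2 × 2 × 1 × 2 = 48.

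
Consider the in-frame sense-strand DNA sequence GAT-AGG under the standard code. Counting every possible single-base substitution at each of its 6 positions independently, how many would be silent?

Codon 1 (GAT, Asp): 1 synonymous substitution.
Codon 2 (AGG, Arg): 2 synonymous substitutions.
Total: 1 + 2 = 3.

3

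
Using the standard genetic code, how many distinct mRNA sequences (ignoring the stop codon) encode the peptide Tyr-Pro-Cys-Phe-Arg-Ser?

1152

Tyr: 2 codons.
Pro: 4 codons.
Cys: 2 codons.
Phe: 2 codons.
Arg: 6 codons.
Ser: 6 codons.
2 × 4 × 2 × 2 × 6 × 6 = 1152.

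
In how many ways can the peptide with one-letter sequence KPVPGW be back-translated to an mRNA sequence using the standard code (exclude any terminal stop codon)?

512

Lys: 2 codons.
Pro: 4 codons.
Val: 4 codons.
Pro: 4 codons.
Gly: 4 codons.
Trp: 1 codon.
2 × 4 × 4 × 4 × 4 × 1 = 512.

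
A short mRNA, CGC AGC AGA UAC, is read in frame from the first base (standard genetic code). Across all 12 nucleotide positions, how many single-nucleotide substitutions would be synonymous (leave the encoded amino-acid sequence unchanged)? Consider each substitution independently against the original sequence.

7

Codon 1 (CGC, Arg): 3 synonymous substitutions.
Codon 2 (AGC, Ser): 1 synonymous substitution.
Codon 3 (AGA, Arg): 2 synonymous substitutions.
Codon 4 (UAC, Tyr): 1 synonymous substitution.
Total: 3 + 1 + 2 + 1 = 7.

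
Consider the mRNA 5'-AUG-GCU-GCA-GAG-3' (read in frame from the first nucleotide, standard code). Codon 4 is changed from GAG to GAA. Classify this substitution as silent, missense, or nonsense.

silent

Position 12 falls in codon 4: GAG → Glu.
After the substitution the codon is GAA → Glu.
Both encode Glu, so the change is synonymous.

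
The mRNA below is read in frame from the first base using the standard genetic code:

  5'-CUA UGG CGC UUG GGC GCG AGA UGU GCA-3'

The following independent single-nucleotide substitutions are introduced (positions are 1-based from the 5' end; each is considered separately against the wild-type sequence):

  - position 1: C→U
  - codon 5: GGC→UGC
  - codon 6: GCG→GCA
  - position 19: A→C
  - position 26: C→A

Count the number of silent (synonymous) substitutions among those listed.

3

Codon 1: CUA (Leu) → UUA (Leu) — synonymous.
Codon 5: GGC (Gly) → UGC (Cys) — missense.
Codon 6: GCG (Ala) → GCA (Ala) — synonymous.
Codon 7: AGA (Arg) → CGA (Arg) — synonymous.
Codon 9: GCA (Ala) → GAA (Glu) — missense.
Synonymous: 3 of 5.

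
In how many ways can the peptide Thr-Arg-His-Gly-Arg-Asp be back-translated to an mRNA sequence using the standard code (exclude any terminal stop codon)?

2304

Thr: 4 codons.
Arg: 6 codons.
His: 2 codons.
Gly: 4 codons.
Arg: 6 codons.
Asp: 2 codons.
4 × 6 × 2 × 4 × 6 × 2 = 2304.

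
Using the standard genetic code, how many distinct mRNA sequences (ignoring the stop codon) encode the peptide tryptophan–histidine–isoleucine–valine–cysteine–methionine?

Trp: 1 codon.
His: 2 codons.
Ile: 3 codons.
Val: 4 codons.
Cys: 2 codons.
Met: 1 codon.
1 × 2 × 3 × 4 × 2 × 1 = 48.

48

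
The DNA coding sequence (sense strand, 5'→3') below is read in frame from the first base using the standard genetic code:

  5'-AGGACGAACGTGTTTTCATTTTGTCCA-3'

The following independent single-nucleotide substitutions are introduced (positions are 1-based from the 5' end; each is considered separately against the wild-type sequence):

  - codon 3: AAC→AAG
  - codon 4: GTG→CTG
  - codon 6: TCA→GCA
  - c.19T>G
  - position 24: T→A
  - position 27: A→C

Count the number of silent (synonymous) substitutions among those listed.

Codon 3: AAC (Asn) → AAG (Lys) — missense.
Codon 4: GTG (Val) → CTG (Leu) — missense.
Codon 6: TCA (Ser) → GCA (Ala) — missense.
Codon 7: TTT (Phe) → GTT (Val) — missense.
Codon 8: TGT (Cys) → TGA (Stop) — nonsense.
Codon 9: CCA (Pro) → CCC (Pro) — synonymous.
Synonymous: 1 of 6.

1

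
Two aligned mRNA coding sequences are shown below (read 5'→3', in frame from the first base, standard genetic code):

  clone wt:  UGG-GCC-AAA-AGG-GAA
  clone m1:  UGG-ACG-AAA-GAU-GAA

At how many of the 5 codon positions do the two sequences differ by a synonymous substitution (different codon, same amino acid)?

0

Codon 1: UGG Trp / UGG Trp — identical.
Codon 2: GCC Ala / ACG Thr — nonsynonymous.
Codon 3: AAA Lys / AAA Lys — identical.
Codon 4: AGG Arg / GAU Asp — nonsynonymous.
Codon 5: GAA Glu / GAA Glu — identical.
Synonymous differences: 0.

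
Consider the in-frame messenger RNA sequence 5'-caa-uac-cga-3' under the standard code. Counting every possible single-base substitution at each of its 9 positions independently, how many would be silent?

6

Codon 1 (CAA, Gln): 1 synonymous substitution.
Codon 2 (UAC, Tyr): 1 synonymous substitution.
Codon 3 (CGA, Arg): 4 synonymous substitutions.
Total: 1 + 1 + 4 = 6.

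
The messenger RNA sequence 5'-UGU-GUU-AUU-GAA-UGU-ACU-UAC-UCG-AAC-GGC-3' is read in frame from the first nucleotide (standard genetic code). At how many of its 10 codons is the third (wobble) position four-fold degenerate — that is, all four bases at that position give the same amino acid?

Codon 1 UGU (Cys): third position 2-fold.
Codon 2 GUU (Val): third position 4-fold.
Codon 3 AUU (Ile): third position 3-fold.
Codon 4 GAA (Glu): third position 2-fold.
Codon 5 UGU (Cys): third position 2-fold.
Codon 6 ACU (Thr): third position 4-fold.
Codon 7 UAC (Tyr): third position 2-fold.
Codon 8 UCG (Ser): third position 4-fold.
Codon 9 AAC (Asn): third position 2-fold.
Codon 10 GGC (Gly): third position 4-fold.
Four-fold degenerate third positions: 4.

4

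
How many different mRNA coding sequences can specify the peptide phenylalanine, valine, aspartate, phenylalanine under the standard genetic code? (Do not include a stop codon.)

32

Phe: 2 codons.
Val: 4 codons.
Asp: 2 codons.
Phe: 2 codons.
2 × 4 × 2 × 2 = 32.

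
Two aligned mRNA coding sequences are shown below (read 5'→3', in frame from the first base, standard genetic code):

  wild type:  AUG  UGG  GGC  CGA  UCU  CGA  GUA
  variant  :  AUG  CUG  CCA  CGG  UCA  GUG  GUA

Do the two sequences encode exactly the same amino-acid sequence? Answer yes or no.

Codon 1: AUG Met / AUG Met — identical.
Codon 2: UGG Trp / CUG Leu — nonsynonymous.
Codon 3: GGC Gly / CCA Pro — nonsynonymous.
Codon 4: CGA Arg / CGG Arg — synonymous.
Codon 5: UCU Ser / UCA Ser — synonymous.
Codon 6: CGA Arg / GUG Val — nonsynonymous.
Codon 7: GUA Val / GUA Val — identical.
Nonsynonymous differences: 3 → different protein.

no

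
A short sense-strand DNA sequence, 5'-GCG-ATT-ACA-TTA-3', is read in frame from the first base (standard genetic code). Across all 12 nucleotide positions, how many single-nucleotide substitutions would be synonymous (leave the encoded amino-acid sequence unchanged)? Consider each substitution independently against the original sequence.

10

Codon 1 (GCG, Ala): 3 synonymous substitutions.
Codon 2 (ATT, Ile): 2 synonymous substitutions.
Codon 3 (ACA, Thr): 3 synonymous substitutions.
Codon 4 (TTA, Leu): 2 synonymous substitutions.
Total: 3 + 2 + 3 + 2 = 10.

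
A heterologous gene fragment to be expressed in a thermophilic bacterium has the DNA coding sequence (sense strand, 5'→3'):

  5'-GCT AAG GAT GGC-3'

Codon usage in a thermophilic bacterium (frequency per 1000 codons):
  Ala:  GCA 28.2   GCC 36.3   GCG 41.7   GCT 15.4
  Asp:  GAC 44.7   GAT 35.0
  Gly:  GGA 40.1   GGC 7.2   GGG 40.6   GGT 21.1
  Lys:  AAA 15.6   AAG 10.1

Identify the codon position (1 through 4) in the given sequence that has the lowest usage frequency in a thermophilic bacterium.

4

Codon 1 GCT (Ala): 15.4 per 1000.
Codon 2 AAG (Lys): 10.1 per 1000.
Codon 3 GAT (Asp): 35.0 per 1000.
Codon 4 GGC (Gly): 7.2 per 1000.
Lowest frequency is 7.2 at codon 4.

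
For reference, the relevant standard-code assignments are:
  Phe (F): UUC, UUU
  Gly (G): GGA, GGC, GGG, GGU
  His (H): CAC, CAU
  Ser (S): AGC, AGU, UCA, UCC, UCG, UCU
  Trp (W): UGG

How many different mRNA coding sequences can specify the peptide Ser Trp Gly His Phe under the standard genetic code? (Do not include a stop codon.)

Ser: 6 codons.
Trp: 1 codon.
Gly: 4 codons.
His: 2 codons.
Phe: 2 codons.
6 × 1 × 4 × 2 × 2 = 96.

96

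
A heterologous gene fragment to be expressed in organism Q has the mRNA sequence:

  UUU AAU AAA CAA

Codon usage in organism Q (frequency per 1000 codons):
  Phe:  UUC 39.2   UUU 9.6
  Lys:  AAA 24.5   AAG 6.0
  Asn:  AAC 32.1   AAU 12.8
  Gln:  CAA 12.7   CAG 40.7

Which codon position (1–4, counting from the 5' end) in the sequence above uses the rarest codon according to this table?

1

Codon 1 UUU (Phe): 9.6 per 1000.
Codon 2 AAU (Asn): 12.8 per 1000.
Codon 3 AAA (Lys): 24.5 per 1000.
Codon 4 CAA (Gln): 12.7 per 1000.
Lowest frequency is 9.6 at codon 1.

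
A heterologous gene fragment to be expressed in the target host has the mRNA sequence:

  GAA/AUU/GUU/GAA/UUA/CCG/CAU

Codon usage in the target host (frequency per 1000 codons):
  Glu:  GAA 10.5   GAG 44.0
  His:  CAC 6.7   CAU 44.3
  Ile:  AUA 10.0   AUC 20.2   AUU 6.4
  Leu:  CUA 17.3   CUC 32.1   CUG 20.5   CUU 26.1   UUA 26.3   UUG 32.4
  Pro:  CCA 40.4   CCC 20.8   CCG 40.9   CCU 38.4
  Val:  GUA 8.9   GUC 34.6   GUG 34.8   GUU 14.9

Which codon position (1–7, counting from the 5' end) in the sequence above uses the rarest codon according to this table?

Codon 1 GAA (Glu): 10.5 per 1000.
Codon 2 AUU (Ile): 6.4 per 1000.
Codon 3 GUU (Val): 14.9 per 1000.
Codon 4 GAA (Glu): 10.5 per 1000.
Codon 5 UUA (Leu): 26.3 per 1000.
Codon 6 CCG (Pro): 40.9 per 1000.
Codon 7 CAU (His): 44.3 per 1000.
Lowest frequency is 6.4 at codon 2.

2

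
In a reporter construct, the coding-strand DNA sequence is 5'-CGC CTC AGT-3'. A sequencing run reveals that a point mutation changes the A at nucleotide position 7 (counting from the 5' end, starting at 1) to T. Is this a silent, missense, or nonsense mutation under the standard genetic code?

Position 7 falls in codon 3: AGT → Ser.
After the substitution the codon is TGT → Cys.
Ser ≠ Cys, so this is a missense mutation.

missense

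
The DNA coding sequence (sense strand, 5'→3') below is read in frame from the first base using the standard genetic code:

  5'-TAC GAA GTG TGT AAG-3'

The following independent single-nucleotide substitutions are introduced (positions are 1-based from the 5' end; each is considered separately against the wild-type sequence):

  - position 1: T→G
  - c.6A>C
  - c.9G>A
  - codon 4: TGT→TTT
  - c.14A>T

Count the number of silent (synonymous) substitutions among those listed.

1

Codon 1: TAC (Tyr) → GAC (Asp) — missense.
Codon 2: GAA (Glu) → GAC (Asp) — missense.
Codon 3: GTG (Val) → GTA (Val) — synonymous.
Codon 4: TGT (Cys) → TTT (Phe) — missense.
Codon 5: AAG (Lys) → ATG (Met) — missense.
Synonymous: 1 of 5.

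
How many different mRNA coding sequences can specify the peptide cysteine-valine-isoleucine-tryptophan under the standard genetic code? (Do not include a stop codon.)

24

Cys: 2 codons.
Val: 4 codons.
Ile: 3 codons.
Trp: 1 codon.
2 × 4 × 3 × 1 = 24.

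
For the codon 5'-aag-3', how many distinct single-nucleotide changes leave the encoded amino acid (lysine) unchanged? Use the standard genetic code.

1

Position 1: none → 0 synonymous.
Position 2: none → 0 synonymous.
Position 3: AAA → 1 synonymous.
Total: 0 + 0 + 1 = 1.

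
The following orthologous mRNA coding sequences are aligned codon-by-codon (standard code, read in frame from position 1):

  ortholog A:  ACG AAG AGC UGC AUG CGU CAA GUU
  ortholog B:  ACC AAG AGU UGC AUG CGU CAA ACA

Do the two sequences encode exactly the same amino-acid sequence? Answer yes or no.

no

Codon 1: ACG Thr / ACC Thr — synonymous.
Codon 2: AAG Lys / AAG Lys — identical.
Codon 3: AGC Ser / AGU Ser — synonymous.
Codon 4: UGC Cys / UGC Cys — identical.
Codon 5: AUG Met / AUG Met — identical.
Codon 6: CGU Arg / CGU Arg — identical.
Codon 7: CAA Gln / CAA Gln — identical.
Codon 8: GUU Val / ACA Thr — nonsynonymous.
Nonsynonymous differences: 1 → different protein.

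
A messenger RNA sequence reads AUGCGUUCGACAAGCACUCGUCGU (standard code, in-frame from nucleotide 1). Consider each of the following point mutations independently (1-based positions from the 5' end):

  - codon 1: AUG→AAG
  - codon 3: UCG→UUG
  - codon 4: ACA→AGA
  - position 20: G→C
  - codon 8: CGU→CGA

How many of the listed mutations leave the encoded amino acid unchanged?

Codon 1: AUG (Met) → AAG (Lys) — missense.
Codon 3: UCG (Ser) → UUG (Leu) — missense.
Codon 4: ACA (Thr) → AGA (Arg) — missense.
Codon 7: CGU (Arg) → CCU (Pro) — missense.
Codon 8: CGU (Arg) → CGA (Arg) — synonymous.
Synonymous: 1 of 5.

1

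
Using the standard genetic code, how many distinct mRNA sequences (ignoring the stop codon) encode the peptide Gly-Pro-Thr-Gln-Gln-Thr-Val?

4096

Gly: 4 codons.
Pro: 4 codons.
Thr: 4 codons.
Gln: 2 codons.
Gln: 2 codons.
Thr: 4 codons.
Val: 4 codons.
4 × 4 × 4 × 2 × 2 × 4 × 4 = 4096.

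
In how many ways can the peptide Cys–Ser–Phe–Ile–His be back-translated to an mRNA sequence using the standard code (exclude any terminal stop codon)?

Cys: 2 codons.
Ser: 6 codons.
Phe: 2 codons.
Ile: 3 codons.
His: 2 codons.
2 × 6 × 2 × 3 × 2 = 144.

144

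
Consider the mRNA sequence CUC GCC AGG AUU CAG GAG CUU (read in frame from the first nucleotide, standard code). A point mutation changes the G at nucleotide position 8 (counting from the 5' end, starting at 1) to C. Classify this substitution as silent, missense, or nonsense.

missense

Position 8 falls in codon 3: AGG → Arg.
After the substitution the codon is ACG → Thr.
Arg ≠ Thr, so this is a missense mutation.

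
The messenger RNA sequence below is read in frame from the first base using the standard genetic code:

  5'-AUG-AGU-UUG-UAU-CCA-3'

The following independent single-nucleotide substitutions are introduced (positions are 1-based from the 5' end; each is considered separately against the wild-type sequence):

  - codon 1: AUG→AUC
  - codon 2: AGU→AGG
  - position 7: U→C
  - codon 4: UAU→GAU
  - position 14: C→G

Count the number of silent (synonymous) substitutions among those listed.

Codon 1: AUG (Met) → AUC (Ile) — missense.
Codon 2: AGU (Ser) → AGG (Arg) — missense.
Codon 3: UUG (Leu) → CUG (Leu) — synonymous.
Codon 4: UAU (Tyr) → GAU (Asp) — missense.
Codon 5: CCA (Pro) → CGA (Arg) — missense.
Synonymous: 1 of 5.

1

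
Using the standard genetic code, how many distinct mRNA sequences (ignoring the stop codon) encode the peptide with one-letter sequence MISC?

Met: 1 codon.
Ile: 3 codons.
Ser: 6 codons.
Cys: 2 codons.
1 × 3 × 6 × 2 = 36.

36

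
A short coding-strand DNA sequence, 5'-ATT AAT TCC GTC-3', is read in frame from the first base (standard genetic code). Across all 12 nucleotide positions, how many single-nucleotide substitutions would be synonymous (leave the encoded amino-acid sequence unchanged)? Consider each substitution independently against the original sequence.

Codon 1 (ATT, Ile): 2 synonymous substitutions.
Codon 2 (AAT, Asn): 1 synonymous substitution.
Codon 3 (TCC, Ser): 3 synonymous substitutions.
Codon 4 (GTC, Val): 3 synonymous substitutions.
Total: 2 + 1 + 3 + 3 = 9.

9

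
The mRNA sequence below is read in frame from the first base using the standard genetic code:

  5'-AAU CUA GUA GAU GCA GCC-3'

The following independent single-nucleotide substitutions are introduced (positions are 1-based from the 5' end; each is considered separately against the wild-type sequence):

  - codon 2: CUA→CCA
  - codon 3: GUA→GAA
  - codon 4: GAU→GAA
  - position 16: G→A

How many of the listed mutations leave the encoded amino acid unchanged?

0

Codon 2: CUA (Leu) → CCA (Pro) — missense.
Codon 3: GUA (Val) → GAA (Glu) — missense.
Codon 4: GAU (Asp) → GAA (Glu) — missense.
Codon 6: GCC (Ala) → ACC (Thr) — missense.
Synonymous: 0 of 4.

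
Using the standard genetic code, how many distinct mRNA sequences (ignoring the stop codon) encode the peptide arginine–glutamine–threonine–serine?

288

Arg: 6 codons.
Gln: 2 codons.
Thr: 4 codons.
Ser: 6 codons.
6 × 2 × 4 × 6 = 288.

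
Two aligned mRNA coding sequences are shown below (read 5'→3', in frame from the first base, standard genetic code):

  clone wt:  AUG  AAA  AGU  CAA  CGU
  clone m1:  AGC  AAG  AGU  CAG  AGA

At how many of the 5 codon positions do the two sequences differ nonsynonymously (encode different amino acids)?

Codon 1: AUG Met / AGC Ser — nonsynonymous.
Codon 2: AAA Lys / AAG Lys — synonymous.
Codon 3: AGU Ser / AGU Ser — identical.
Codon 4: CAA Gln / CAG Gln — synonymous.
Codon 5: CGU Arg / AGA Arg — synonymous.
Nonsynonymous differences: 1.

1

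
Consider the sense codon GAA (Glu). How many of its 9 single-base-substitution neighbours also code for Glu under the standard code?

1

Position 1: none → 0 synonymous.
Position 2: none → 0 synonymous.
Position 3: GAG → 1 synonymous.
Total: 0 + 0 + 1 = 1.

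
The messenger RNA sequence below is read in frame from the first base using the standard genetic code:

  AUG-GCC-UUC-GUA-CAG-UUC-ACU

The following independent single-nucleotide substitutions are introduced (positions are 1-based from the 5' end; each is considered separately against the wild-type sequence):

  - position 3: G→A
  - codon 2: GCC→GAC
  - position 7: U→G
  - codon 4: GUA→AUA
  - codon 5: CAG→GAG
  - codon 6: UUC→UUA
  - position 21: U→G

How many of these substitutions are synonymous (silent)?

1

Codon 1: AUG (Met) → AUA (Ile) — missense.
Codon 2: GCC (Ala) → GAC (Asp) — missense.
Codon 3: UUC (Phe) → GUC (Val) — missense.
Codon 4: GUA (Val) → AUA (Ile) — missense.
Codon 5: CAG (Gln) → GAG (Glu) — missense.
Codon 6: UUC (Phe) → UUA (Leu) — missense.
Codon 7: ACU (Thr) → ACG (Thr) — synonymous.
Synonymous: 1 of 7.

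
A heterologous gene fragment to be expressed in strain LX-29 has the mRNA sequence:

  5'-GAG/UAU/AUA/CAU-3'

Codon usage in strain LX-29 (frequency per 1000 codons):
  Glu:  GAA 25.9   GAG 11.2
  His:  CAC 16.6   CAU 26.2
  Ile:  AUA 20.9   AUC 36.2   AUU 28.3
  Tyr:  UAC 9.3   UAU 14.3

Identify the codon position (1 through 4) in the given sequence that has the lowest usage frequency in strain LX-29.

1

Codon 1 GAG (Glu): 11.2 per 1000.
Codon 2 UAU (Tyr): 14.3 per 1000.
Codon 3 AUA (Ile): 20.9 per 1000.
Codon 4 CAU (His): 26.2 per 1000.
Lowest frequency is 11.2 at codon 1.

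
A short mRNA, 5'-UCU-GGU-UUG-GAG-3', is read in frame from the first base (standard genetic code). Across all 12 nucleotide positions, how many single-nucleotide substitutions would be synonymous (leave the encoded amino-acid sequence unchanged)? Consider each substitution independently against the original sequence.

Codon 1 (UCU, Ser): 3 synonymous substitutions.
Codon 2 (GGU, Gly): 3 synonymous substitutions.
Codon 3 (UUG, Leu): 2 synonymous substitutions.
Codon 4 (GAG, Glu): 1 synonymous substitution.
Total: 3 + 3 + 2 + 1 = 9.

9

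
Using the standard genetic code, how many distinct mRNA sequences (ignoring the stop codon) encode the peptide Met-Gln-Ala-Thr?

Met: 1 codon.
Gln: 2 codons.
Ala: 4 codons.
Thr: 4 codons.
1 × 2 × 4 × 4 = 32.

32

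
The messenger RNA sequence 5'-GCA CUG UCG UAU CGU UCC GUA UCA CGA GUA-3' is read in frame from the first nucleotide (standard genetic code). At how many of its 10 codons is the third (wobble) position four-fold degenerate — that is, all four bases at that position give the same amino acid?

9

Codon 1 GCA (Ala): third position 4-fold.
Codon 2 CUG (Leu): third position 4-fold.
Codon 3 UCG (Ser): third position 4-fold.
Codon 4 UAU (Tyr): third position 2-fold.
Codon 5 CGU (Arg): third position 4-fold.
Codon 6 UCC (Ser): third position 4-fold.
Codon 7 GUA (Val): third position 4-fold.
Codon 8 UCA (Ser): third position 4-fold.
Codon 9 CGA (Arg): third position 4-fold.
Codon 10 GUA (Val): third position 4-fold.
Four-fold degenerate third positions: 9.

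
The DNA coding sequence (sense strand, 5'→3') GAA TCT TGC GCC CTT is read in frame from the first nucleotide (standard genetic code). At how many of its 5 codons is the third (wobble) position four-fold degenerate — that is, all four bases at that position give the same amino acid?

Codon 1 GAA (Glu): third position 2-fold.
Codon 2 TCT (Ser): third position 4-fold.
Codon 3 TGC (Cys): third position 2-fold.
Codon 4 GCC (Ala): third position 4-fold.
Codon 5 CTT (Leu): third position 4-fold.
Four-fold degenerate third positions: 3.

3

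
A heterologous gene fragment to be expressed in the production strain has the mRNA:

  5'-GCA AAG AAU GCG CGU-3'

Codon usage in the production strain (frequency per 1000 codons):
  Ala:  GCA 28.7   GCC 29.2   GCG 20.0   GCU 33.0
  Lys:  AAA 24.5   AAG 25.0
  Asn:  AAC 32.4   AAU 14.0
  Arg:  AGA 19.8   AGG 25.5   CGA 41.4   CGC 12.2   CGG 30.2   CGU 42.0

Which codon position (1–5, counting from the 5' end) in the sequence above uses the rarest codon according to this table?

3

Codon 1 GCA (Ala): 28.7 per 1000.
Codon 2 AAG (Lys): 25.0 per 1000.
Codon 3 AAU (Asn): 14.0 per 1000.
Codon 4 GCG (Ala): 20.0 per 1000.
Codon 5 CGU (Arg): 42.0 per 1000.
Lowest frequency is 14.0 at codon 3.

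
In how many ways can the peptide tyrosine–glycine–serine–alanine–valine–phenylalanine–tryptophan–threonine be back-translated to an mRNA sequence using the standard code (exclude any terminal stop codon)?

Tyr: 2 codons.
Gly: 4 codons.
Ser: 6 codons.
Ala: 4 codons.
Val: 4 codons.
Phe: 2 codons.
Trp: 1 codon.
Thr: 4 codons.
2 × 4 × 6 × 4 × 4 × 2 × 1 × 4 = 6144.

6144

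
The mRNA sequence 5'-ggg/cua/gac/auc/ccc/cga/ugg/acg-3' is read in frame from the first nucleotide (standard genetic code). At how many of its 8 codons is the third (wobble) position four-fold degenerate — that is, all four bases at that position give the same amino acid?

5

Codon 1 GGG (Gly): third position 4-fold.
Codon 2 CUA (Leu): third position 4-fold.
Codon 3 GAC (Asp): third position 2-fold.
Codon 4 AUC (Ile): third position 3-fold.
Codon 5 CCC (Pro): third position 4-fold.
Codon 6 CGA (Arg): third position 4-fold.
Codon 7 UGG (Trp): third position 1-fold.
Codon 8 ACG (Thr): third position 4-fold.
Four-fold degenerate third positions: 5.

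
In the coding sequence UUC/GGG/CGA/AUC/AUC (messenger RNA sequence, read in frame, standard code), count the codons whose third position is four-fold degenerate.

2

Codon 1 UUC (Phe): third position 2-fold.
Codon 2 GGG (Gly): third position 4-fold.
Codon 3 CGA (Arg): third position 4-fold.
Codon 4 AUC (Ile): third position 3-fold.
Codon 5 AUC (Ile): third position 3-fold.
Four-fold degenerate third positions: 2.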